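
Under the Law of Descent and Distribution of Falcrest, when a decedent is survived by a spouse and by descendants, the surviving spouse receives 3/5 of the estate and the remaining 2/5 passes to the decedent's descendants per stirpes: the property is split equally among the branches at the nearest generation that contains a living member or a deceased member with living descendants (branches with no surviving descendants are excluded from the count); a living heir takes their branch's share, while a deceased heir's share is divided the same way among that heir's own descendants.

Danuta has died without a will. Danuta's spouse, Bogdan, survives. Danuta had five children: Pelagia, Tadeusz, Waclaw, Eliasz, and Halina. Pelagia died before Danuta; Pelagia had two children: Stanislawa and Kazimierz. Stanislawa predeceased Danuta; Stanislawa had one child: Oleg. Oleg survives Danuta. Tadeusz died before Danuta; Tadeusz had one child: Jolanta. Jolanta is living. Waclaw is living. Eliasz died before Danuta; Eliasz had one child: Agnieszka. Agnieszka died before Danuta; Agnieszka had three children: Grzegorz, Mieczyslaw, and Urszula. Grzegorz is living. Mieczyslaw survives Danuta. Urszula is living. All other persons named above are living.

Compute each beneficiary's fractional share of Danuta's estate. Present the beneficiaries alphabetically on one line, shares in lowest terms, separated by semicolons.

Bogdan, as surviving spouse, takes 3/5.
The remaining 2/5 passes to Danuta's descendants per stirpes.
The 2/5 is divided into 5 equal shares of 2/25 among Pelagia, Tadeusz, Waclaw, Eliasz, Halina.
Pelagia predeceased; the 2/25 allotted to Pelagia's branch passes to Pelagia's issue by representation.
The 2/25 is divided into 2 equal shares of 1/25 among Stanislawa, Kazimierz.
Stanislawa predeceased; the 1/25 allotted to Stanislawa's branch passes to Stanislawa's issue by representation.
Oleg is the sole taker at this level and receives the full 1/25.
Kazimierz is living and takes 1/25.
Tadeusz predeceased; the 2/25 allotted to Tadeusz's branch passes to Tadeusz's issue by representation.
Jolanta is the sole taker at this level and receives the full 2/25.
Waclaw is living and takes 2/25.
Eliasz predeceased; the 2/25 allotted to Eliasz's branch passes to Eliasz's issue by representation.
Agnieszka's line is the sole branch at this level, so the full 2/25 passes to Agnieszka's issue by representation.
The 2/25 is divided into 3 equal shares of 2/75 among Grzegorz, Mieczyslaw, Urszula.
Grzegorz is living and takes 2/75.
Mieczyslaw is living and takes 2/75.
Urszula is living and takes 2/75.
Halina is living and takes 2/25.

Bogdan 3/5; Grzegorz 2/75; Halina 2/25; Jolanta 2/25; Kazimierz 1/25; Mieczyslaw 2/75; Oleg 1/25; Urszula 2/75; Waclaw 2/25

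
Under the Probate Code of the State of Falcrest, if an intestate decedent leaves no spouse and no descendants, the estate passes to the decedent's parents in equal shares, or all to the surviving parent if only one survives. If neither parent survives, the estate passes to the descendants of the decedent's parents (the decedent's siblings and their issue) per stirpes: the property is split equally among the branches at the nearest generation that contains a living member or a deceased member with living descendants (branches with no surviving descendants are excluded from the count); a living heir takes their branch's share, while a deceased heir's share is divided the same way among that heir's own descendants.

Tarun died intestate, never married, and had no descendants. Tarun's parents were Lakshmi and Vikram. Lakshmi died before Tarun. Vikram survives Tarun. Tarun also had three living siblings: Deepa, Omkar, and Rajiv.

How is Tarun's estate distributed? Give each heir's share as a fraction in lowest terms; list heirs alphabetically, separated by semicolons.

Only one parent, Vikram, survives, so Vikram takes the entire estate. The siblings take nothing because a surviving parent has priority.

Vikram 1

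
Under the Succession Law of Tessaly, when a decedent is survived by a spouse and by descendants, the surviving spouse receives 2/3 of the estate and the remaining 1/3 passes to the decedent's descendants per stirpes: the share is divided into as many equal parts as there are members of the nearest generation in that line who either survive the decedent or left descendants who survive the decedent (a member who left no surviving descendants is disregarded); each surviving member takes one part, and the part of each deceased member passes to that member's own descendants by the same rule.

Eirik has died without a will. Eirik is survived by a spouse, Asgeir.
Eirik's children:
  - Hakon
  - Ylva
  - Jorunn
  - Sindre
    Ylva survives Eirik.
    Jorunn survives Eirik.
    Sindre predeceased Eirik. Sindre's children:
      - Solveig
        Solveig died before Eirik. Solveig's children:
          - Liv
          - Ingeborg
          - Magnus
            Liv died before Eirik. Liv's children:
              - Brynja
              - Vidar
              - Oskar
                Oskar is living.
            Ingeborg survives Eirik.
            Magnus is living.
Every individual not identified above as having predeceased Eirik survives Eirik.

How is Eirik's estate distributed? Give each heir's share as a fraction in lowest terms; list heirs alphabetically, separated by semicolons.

Asgeir, as surviving spouse, takes 2/3.
The remaining 1/3 passes to Eirik's descendants per stirpes.
The 1/3 is divided into 4 equal shares of 1/12 among Hakon, Ylva, Jorunn, Sindre.
Hakon is living and takes 1/12.
Ylva is living and takes 1/12.
Jorunn is living and takes 1/12.
Sindre predeceased; the 1/12 allotted to Sindre's branch passes to Sindre's issue by representation.
Solveig's line is the sole branch at this level, so the full 1/12 passes to Solveig's issue by representation.
The 1/12 is divided into 3 equal shares of 1/36 among Liv, Ingeborg, Magnus.
Liv predeceased; the 1/36 allotted to Liv's branch passes to Liv's issue by representation.
The 1/36 is divided into 3 equal shares of 1/108 among Brynja, Vidar, Oskar.
Brynja is living and takes 1/108.
Vidar is living and takes 1/108.
Oskar is living and takes 1/108.
Ingeborg is living and takes 1/36.
Magnus is living and takes 1/36.

Asgeir 2/3; Brynja 1/108; Hakon 1/12; Ingeborg 1/36; Jorunn 1/12; Magnus 1/36; Oskar 1/108; Vidar 1/108; Ylva 1/12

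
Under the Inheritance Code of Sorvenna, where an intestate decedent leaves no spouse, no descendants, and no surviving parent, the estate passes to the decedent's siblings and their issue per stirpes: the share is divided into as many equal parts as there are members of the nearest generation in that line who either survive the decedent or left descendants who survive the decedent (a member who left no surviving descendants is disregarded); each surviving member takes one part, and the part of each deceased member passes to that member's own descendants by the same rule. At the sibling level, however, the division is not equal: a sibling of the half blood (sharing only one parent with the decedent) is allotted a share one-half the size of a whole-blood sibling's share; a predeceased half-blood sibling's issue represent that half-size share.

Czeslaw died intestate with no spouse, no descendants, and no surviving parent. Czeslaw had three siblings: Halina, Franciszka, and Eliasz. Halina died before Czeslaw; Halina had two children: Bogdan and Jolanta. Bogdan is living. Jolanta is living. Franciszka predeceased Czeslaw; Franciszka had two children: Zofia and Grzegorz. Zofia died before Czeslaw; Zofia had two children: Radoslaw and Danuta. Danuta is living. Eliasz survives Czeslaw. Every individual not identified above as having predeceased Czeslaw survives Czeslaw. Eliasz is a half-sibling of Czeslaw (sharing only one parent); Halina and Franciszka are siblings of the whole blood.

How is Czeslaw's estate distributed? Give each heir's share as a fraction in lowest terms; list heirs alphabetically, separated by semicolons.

No spouse, descendants, or parent survives, so the estate passes to Czeslaw's siblings per stirpes.
Half-blood siblings count for one-half the weight of whole-blood siblings at the initial division.
Dividing 1 in proportion to weights (total weight 5/2): Halina (weight 1) → 2/5; Franciszka (weight 1) → 2/5; Eliasz (weight 1/2) → 1/5.
Halina predeceased; the 2/5 allotted to Halina's branch passes to Halina's issue by representation.
The 2/5 is divided into 2 equal shares of 1/5 among Bogdan, Jolanta.
Bogdan is living and takes 1/5.
Jolanta is living and takes 1/5.
Franciszka predeceased; the 2/5 allotted to Franciszka's branch passes to Franciszka's issue by representation.
The 2/5 is divided into 2 equal shares of 1/5 among Zofia, Grzegorz.
Zofia predeceased; the 1/5 allotted to Zofia's branch passes to Zofia's issue by representation.
The 1/5 is divided into 2 equal shares of 1/10 among Radoslaw, Danuta.
Radoslaw is living and takes 1/10.
Danuta is living and takes 1/10.
Grzegorz is living and takes 1/5.
Eliasz is living and takes 1/5.

Bogdan 1/5; Danuta 1/10; Eliasz 1/5; Grzegorz 1/5; Jolanta 1/5; Radoslaw 1/10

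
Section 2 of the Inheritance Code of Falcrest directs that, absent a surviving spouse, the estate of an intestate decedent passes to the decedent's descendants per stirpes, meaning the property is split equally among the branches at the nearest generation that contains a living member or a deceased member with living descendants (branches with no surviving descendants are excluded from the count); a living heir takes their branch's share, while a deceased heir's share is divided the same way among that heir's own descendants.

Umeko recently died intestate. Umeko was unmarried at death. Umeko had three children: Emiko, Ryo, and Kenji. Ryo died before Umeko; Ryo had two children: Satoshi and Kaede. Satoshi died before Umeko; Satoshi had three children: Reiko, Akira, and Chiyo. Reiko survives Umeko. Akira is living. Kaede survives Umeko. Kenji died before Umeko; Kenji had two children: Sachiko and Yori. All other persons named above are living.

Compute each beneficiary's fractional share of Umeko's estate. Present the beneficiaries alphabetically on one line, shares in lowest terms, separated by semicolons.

There is no surviving spouse, so the entire estate passes to Umeko's descendants per stirpes.
The estate is divided into 3 equal shares of 1/3 among Emiko, Ryo, Kenji.
Emiko is living and takes 1/3.
Ryo predeceased; the 1/3 allotted to Ryo's branch passes to Ryo's issue by representation.
The 1/3 is divided into 2 equal shares of 1/6 among Satoshi, Kaede.
Satoshi predeceased; the 1/6 allotted to Satoshi's branch passes to Satoshi's issue by representation.
The 1/6 is divided into 3 equal shares of 1/18 among Reiko, Akira, Chiyo.
Reiko is living and takes 1/18.
Akira is living and takes 1/18.
Chiyo is living and takes 1/18.
Kaede is living and takes 1/6.
Kenji predeceased; the 1/3 allotted to Kenji's branch passes to Kenji's issue by representation.
The 1/3 is divided into 2 equal shares of 1/6 among Sachiko, Yori.
Sachiko is living and takes 1/6.
Yori is living and takes 1/6.

Akira 1/18; Chiyo 1/18; Emiko 1/3; Kaede 1/6; Reiko 1/18; Sachiko 1/6; Yori 1/6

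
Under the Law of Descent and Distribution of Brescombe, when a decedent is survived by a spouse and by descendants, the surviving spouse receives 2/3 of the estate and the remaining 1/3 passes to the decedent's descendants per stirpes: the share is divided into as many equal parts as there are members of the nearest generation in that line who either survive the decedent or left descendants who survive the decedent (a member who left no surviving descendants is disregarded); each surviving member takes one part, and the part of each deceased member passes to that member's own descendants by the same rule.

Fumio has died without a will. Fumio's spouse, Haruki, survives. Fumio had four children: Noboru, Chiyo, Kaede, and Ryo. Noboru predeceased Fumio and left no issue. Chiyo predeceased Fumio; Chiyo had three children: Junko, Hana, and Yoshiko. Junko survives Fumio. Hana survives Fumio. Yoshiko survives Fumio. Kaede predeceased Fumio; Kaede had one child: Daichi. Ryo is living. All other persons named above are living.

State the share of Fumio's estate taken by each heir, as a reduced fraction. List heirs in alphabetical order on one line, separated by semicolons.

Haruki, as surviving spouse, takes 2/3.
The remaining 1/3 passes to Fumio's descendants per stirpes.
Noboru left no surviving issue, so that branch lapses and is disregarded.
The 1/3 is divided into 3 equal shares of 1/9 among Chiyo, Kaede, Ryo.
Chiyo predeceased; the 1/9 allotted to Chiyo's branch passes to Chiyo's issue by representation.
The 1/9 is divided into 3 equal shares of 1/27 among Junko, Hana, Yoshiko.
Junko is living and takes 1/27.
Hana is living and takes 1/27.
Yoshiko is living and takes 1/27.
Kaede predeceased; the 1/9 allotted to Kaede's branch passes to Kaede's issue by representation.
Daichi is the sole taker at this level and receives the full 1/9.
Ryo is living and takes 1/9.

Daichi 1/9; Hana 1/27; Haruki 2/3; Junko 1/27; Ryo 1/9; Yoshiko 1/27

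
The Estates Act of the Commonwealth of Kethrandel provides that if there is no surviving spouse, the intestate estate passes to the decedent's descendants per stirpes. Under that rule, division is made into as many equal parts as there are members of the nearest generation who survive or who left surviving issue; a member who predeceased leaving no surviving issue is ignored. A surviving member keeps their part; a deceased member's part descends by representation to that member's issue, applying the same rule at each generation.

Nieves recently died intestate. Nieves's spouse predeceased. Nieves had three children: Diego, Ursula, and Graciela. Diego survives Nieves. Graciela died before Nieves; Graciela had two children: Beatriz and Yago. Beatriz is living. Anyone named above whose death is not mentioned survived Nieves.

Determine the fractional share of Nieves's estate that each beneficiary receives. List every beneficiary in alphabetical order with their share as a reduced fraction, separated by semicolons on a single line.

Beatriz 1/6; Diego 1/3; Ursula 1/3; Yago 1/6

There is no surviving spouse, so the entire estate passes to Nieves's descendants per stirpes.
The estate is divided into 3 equal shares of 1/3 among Diego, Ursula, Graciela.
Diego is living and takes 1/3.
Ursula is living and takes 1/3.
Graciela predeceased; the 1/3 allotted to Graciela's branch passes to Graciela's issue by representation.
The 1/3 is divided into 2 equal shares of 1/6 among Beatriz, Yago.
Beatriz is living and takes 1/6.
Yago is living and takes 1/6.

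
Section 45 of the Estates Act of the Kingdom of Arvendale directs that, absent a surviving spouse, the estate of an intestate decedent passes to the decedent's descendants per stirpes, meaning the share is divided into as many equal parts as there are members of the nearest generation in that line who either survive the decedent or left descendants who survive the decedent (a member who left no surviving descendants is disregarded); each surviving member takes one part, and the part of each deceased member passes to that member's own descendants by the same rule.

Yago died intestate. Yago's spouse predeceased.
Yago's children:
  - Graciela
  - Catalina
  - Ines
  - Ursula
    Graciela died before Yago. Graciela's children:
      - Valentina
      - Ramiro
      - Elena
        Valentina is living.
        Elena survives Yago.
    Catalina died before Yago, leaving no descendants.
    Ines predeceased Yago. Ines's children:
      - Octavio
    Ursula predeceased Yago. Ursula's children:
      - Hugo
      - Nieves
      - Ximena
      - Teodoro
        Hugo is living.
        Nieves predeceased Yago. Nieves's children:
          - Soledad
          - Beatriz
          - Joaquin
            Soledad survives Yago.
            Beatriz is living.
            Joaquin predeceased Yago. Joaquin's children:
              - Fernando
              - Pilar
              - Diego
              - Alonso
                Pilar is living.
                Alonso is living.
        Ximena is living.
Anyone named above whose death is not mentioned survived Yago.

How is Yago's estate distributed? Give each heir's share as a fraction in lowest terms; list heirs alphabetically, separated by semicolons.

There is no surviving spouse, so the entire estate passes to Yago's descendants per stirpes.
Catalina left no surviving issue, so that branch lapses and is disregarded.
The estate is divided into 3 equal shares of 1/3 among Graciela, Ines, Ursula.
Graciela predeceased; the 1/3 allotted to Graciela's branch passes to Graciela's issue by representation.
The 1/3 is divided into 3 equal shares of 1/9 among Valentina, Ramiro, Elena.
Valentina is living and takes 1/9.
Ramiro is living and takes 1/9.
Elena is living and takes 1/9.
Ines predeceased; the 1/3 allotted to Ines's branch passes to Ines's issue by representation.
Octavio is the sole taker at this level and receives the full 1/3.
Ursula predeceased; the 1/3 allotted to Ursula's branch passes to Ursula's issue by representation.
The 1/3 is divided into 4 equal shares of 1/12 among Hugo, Nieves, Ximena, Teodoro.
Hugo is living and takes 1/12.
Nieves predeceased; the 1/12 allotted to Nieves's branch passes to Nieves's issue by representation.
The 1/12 is divided into 3 equal shares of 1/36 among Soledad, Beatriz, Joaquin.
Soledad is living and takes 1/36.
Beatriz is living and takes 1/36.
Joaquin predeceased; the 1/36 allotted to Joaquin's branch passes to Joaquin's issue by representation.
The 1/36 is divided into 4 equal shares of 1/144 among Fernando, Pilar, Diego, Alonso.
Fernando is living and takes 1/144.
Pilar is living and takes 1/144.
Diego is living and takes 1/144.
Alonso is living and takes 1/144.
Ximena is living and takes 1/12.
Teodoro is living and takes 1/12.

Alonso 1/144; Beatriz 1/36; Diego 1/144; Elena 1/9; Fernando 1/144; Hugo 1/12; Octavio 1/3; Pilar 1/144; Ramiro 1/9; Soledad 1/36; Teodoro 1/12; Valentina 1/9; Ximena 1/12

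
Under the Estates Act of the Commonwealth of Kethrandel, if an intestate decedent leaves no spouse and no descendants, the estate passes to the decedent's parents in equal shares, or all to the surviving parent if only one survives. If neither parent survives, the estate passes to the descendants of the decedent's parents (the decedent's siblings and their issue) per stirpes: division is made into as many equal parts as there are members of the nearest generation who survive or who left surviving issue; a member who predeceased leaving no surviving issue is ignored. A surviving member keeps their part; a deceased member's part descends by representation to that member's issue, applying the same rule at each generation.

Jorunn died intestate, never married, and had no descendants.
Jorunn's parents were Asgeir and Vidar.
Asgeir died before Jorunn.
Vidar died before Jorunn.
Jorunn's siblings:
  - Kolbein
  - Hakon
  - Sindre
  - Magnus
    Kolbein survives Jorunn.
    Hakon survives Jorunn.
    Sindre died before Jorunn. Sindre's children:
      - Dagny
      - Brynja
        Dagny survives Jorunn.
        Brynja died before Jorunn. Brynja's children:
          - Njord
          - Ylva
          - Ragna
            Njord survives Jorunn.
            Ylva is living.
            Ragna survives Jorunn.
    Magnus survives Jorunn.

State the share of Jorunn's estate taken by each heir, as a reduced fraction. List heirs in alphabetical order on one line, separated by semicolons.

Neither parent survives and there are no descendants, so the estate passes to Jorunn's siblings and their issue per stirpes.
The estate is divided into 4 equal shares of 1/4 among Kolbein, Hakon, Sindre, Magnus.
Kolbein is living and takes 1/4.
Hakon is living and takes 1/4.
Sindre predeceased; the 1/4 allotted to Sindre's branch passes to Sindre's issue by representation.
The 1/4 is divided into 2 equal shares of 1/8 among Dagny, Brynja.
Dagny is living and takes 1/8.
Brynja predeceased; the 1/8 allotted to Brynja's branch passes to Brynja's issue by representation.
The 1/8 is divided into 3 equal shares of 1/24 among Njord, Ylva, Ragna.
Njord is living and takes 1/24.
Ylva is living and takes 1/24.
Ragna is living and takes 1/24.
Magnus is living and takes 1/4.

Dagny 1/8; Hakon 1/4; Kolbein 1/4; Magnus 1/4; Njord 1/24; Ragna 1/24; Ylva 1/24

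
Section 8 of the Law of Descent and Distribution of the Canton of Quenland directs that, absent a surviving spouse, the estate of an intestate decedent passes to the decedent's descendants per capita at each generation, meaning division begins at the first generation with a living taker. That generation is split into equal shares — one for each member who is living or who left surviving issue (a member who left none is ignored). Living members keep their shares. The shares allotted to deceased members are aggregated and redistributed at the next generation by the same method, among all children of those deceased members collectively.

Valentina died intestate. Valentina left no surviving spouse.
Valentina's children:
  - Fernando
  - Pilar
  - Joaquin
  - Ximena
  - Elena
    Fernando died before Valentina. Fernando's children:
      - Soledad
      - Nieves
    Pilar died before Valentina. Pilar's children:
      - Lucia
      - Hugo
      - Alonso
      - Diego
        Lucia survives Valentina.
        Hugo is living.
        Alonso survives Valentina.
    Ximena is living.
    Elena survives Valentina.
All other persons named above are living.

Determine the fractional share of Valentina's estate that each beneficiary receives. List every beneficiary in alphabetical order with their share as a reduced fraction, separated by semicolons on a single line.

There is no surviving spouse, so the entire estate passes to Valentina's descendants per capita at each generation.
At generation 1 (Fernando, Pilar, Joaquin, Ximena, Elena) there are 5 shares of (1)/5 = 1/5 each.
Living: Joaquin, Ximena, and Elena — each takes 1/5.
Deceased: Fernando and Pilar. Their combined 2/5 is pooled and carried to generation 2.
At generation 2 (Soledad, Nieves, Lucia, Hugo, Alonso, Diego) there are 6 shares of (2/5)/6 = 1/15 each.
Living: Soledad, Nieves, Lucia, Hugo, Alonso, and Diego — each takes 1/15.

Alonso 1/15; Diego 1/15; Elena 1/5; Hugo 1/15; Joaquin 1/5; Lucia 1/15; Nieves 1/15; Soledad 1/15; Ximena 1/5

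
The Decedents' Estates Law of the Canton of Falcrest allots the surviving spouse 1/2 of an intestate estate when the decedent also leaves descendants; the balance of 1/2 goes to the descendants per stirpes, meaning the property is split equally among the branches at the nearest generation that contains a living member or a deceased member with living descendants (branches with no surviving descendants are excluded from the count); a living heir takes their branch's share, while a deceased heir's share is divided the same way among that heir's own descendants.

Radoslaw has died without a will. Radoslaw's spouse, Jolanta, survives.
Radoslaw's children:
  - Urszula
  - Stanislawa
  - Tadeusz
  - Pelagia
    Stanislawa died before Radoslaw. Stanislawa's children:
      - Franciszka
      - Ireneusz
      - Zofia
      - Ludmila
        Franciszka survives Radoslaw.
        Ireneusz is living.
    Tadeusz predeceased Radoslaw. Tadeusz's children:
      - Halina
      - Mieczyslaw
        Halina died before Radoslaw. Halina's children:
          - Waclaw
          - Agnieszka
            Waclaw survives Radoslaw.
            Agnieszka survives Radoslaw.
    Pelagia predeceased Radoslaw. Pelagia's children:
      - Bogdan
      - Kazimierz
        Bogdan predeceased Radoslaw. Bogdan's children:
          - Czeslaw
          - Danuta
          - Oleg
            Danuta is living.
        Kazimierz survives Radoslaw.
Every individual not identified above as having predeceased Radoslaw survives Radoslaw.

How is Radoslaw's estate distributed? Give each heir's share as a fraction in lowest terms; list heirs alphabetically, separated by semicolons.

Agnieszka 1/32; Czeslaw 1/48; Danuta 1/48; Franciszka 1/32; Ireneusz 1/32; Jolanta 1/2; Kazimierz 1/16; Ludmila 1/32; Mieczyslaw 1/16; Oleg 1/48; Urszula 1/8; Waclaw 1/32; Zofia 1/32

Jolanta, as surviving spouse, takes 1/2.
The remaining 1/2 passes to Radoslaw's descendants per stirpes.
The 1/2 is divided into 4 equal shares of 1/8 among Urszula, Stanislawa, Tadeusz, Pelagia.
Urszula is living and takes 1/8.
Stanislawa predeceased; the 1/8 allotted to Stanislawa's branch passes to Stanislawa's issue by representation.
The 1/8 is divided into 4 equal shares of 1/32 among Franciszka, Ireneusz, Zofia, Ludmila.
Franciszka is living and takes 1/32.
Ireneusz is living and takes 1/32.
Zofia is living and takes 1/32.
Ludmila is living and takes 1/32.
Tadeusz predeceased; the 1/8 allotted to Tadeusz's branch passes to Tadeusz's issue by representation.
The 1/8 is divided into 2 equal shares of 1/16 among Halina, Mieczyslaw.
Halina predeceased; the 1/16 allotted to Halina's branch passes to Halina's issue by representation.
The 1/16 is divided into 2 equal shares of 1/32 among Waclaw, Agnieszka.
Waclaw is living and takes 1/32.
Agnieszka is living and takes 1/32.
Mieczyslaw is living and takes 1/16.
Pelagia predeceased; the 1/8 allotted to Pelagia's branch passes to Pelagia's issue by representation.
The 1/8 is divided into 2 equal shares of 1/16 among Bogdan, Kazimierz.
Bogdan predeceased; the 1/16 allotted to Bogdan's branch passes to Bogdan's issue by representation.
The 1/16 is divided into 3 equal shares of 1/48 among Czeslaw, Danuta, Oleg.
Czeslaw is living and takes 1/48.
Danuta is living and takes 1/48.
Oleg is living and takes 1/48.
Kazimierz is living and takes 1/16.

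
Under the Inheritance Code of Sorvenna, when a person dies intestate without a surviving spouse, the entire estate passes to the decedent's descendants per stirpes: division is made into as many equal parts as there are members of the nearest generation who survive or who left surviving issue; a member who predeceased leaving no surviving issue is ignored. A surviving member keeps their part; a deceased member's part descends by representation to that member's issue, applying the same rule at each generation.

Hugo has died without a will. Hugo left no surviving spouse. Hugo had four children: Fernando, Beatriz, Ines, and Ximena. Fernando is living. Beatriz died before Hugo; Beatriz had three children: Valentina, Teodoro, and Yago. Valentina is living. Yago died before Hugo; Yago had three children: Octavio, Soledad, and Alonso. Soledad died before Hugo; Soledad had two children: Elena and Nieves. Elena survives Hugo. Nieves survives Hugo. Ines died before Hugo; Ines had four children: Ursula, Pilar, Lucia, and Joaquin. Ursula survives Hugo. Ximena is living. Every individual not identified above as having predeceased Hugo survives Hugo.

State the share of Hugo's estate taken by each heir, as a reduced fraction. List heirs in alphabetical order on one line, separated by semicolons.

Alonso 1/36; Elena 1/72; Fernando 1/4; Joaquin 1/16; Lucia 1/16; Nieves 1/72; Octavio 1/36; Pilar 1/16; Teodoro 1/12; Ursula 1/16; Valentina 1/12; Ximena 1/4

There is no surviving spouse, so the entire estate passes to Hugo's descendants per stirpes.
The estate is divided into 4 equal shares of 1/4 among Fernando, Beatriz, Ines, Ximena.
Fernando is living and takes 1/4.
Beatriz predeceased; the 1/4 allotted to Beatriz's branch passes to Beatriz's issue by representation.
The 1/4 is divided into 3 equal shares of 1/12 among Valentina, Teodoro, Yago.
Valentina is living and takes 1/12.
Teodoro is living and takes 1/12.
Yago predeceased; the 1/12 allotted to Yago's branch passes to Yago's issue by representation.
The 1/12 is divided into 3 equal shares of 1/36 among Octavio, Soledad, Alonso.
Octavio is living and takes 1/36.
Soledad predeceased; the 1/36 allotted to Soledad's branch passes to Soledad's issue by representation.
The 1/36 is divided into 2 equal shares of 1/72 among Elena, Nieves.
Elena is living and takes 1/72.
Nieves is living and takes 1/72.
Alonso is living and takes 1/36.
Ines predeceased; the 1/4 allotted to Ines's branch passes to Ines's issue by representation.
The 1/4 is divided into 4 equal shares of 1/16 among Ursula, Pilar, Lucia, Joaquin.
Ursula is living and takes 1/16.
Pilar is living and takes 1/16.
Lucia is living and takes 1/16.
Joaquin is living and takes 1/16.
Ximena is living and takes 1/4.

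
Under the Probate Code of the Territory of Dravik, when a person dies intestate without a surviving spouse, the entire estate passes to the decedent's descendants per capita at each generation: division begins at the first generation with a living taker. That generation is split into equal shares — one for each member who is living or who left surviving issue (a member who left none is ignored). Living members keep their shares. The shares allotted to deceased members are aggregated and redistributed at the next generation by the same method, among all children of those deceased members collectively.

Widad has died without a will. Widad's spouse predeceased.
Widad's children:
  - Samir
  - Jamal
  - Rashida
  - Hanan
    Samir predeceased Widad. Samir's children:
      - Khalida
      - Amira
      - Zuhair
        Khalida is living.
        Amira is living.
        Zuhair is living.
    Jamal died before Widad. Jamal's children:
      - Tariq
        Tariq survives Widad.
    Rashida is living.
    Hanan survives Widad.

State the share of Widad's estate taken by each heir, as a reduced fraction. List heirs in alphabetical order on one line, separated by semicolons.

There is no surviving spouse, so the entire estate passes to Widad's descendants per capita at each generation.
At generation 1 (Samir, Jamal, Rashida, Hanan) there are 4 shares of (1)/4 = 1/4 each.
Living: Rashida and Hanan — each takes 1/4.
Deceased: Samir and Jamal. Their combined 1/2 is pooled and carried to generation 2.
At generation 2 (Khalida, Amira, Zuhair, Tariq) there are 4 shares of (1/2)/4 = 1/8 each.
Living: Khalida, Amira, Zuhair, and Tariq — each takes 1/8.

Amira 1/8; Hanan 1/4; Khalida 1/8; Rashida 1/4; Tariq 1/8; Zuhair 1/8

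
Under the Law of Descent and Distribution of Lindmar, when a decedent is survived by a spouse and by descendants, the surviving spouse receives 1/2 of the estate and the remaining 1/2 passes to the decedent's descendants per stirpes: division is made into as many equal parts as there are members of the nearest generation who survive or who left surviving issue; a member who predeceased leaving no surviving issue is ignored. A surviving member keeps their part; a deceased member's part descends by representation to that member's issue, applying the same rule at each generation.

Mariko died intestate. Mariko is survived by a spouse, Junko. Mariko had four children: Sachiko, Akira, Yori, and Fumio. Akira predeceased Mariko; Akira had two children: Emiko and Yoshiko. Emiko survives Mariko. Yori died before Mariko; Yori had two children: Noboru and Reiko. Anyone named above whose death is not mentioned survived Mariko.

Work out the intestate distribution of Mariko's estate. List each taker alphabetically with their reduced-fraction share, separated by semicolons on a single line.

Emiko 1/16; Fumio 1/8; Junko 1/2; Noboru 1/16; Reiko 1/16; Sachiko 1/8; Yoshiko 1/16

Junko, as surviving spouse, takes 1/2.
The remaining 1/2 passes to Mariko's descendants per stirpes.
The 1/2 is divided into 4 equal shares of 1/8 among Sachiko, Akira, Yori, Fumio.
Sachiko is living and takes 1/8.
Akira predeceased; the 1/8 allotted to Akira's branch passes to Akira's issue by representation.
The 1/8 is divided into 2 equal shares of 1/16 among Emiko, Yoshiko.
Emiko is living and takes 1/16.
Yoshiko is living and takes 1/16.
Yori predeceased; the 1/8 allotted to Yori's branch passes to Yori's issue by representation.
The 1/8 is divided into 2 equal shares of 1/16 among Noboru, Reiko.
Noboru is living and takes 1/16.
Reiko is living and takes 1/16.
Fumio is living and takes 1/8.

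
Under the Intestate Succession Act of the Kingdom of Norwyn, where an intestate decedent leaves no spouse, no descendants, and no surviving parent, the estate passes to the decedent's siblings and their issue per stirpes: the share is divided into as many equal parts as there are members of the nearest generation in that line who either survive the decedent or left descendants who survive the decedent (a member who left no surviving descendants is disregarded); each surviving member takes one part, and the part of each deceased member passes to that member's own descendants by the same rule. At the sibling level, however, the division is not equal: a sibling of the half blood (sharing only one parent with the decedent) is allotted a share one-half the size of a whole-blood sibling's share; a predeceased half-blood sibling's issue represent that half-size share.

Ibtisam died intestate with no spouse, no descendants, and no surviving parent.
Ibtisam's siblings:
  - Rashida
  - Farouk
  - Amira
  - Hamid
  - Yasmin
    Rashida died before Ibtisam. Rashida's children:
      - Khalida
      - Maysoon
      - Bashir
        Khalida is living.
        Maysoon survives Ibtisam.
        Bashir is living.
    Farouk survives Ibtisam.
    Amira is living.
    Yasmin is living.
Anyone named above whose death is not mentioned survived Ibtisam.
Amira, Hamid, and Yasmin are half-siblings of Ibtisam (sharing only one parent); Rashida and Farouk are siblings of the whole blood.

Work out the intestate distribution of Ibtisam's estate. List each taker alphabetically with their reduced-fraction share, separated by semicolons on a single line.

No spouse, descendants, or parent survives, so the estate passes to Ibtisam's siblings per stirpes.
Half-blood siblings count for one-half the weight of whole-blood siblings at the initial division.
Dividing 1 in proportion to weights (total weight 7/2): Rashida (weight 1) → 2/7; Farouk (weight 1) → 2/7; Amira (weight 1/2) → 1/7; Hamid (weight 1/2) → 1/7; Yasmin (weight 1/2) → 1/7.
Rashida predeceased; the 2/7 allotted to Rashida's branch passes to Rashida's issue by representation.
The 2/7 is divided into 3 equal shares of 2/21 among Khalida, Maysoon, Bashir.
Khalida is living and takes 2/21.
Maysoon is living and takes 2/21.
Bashir is living and takes 2/21.
Farouk is living and takes 2/7.
Amira is living and takes 1/7.
Hamid is living and takes 1/7.
Yasmin is living and takes 1/7.

Amira 1/7; Bashir 2/21; Farouk 2/7; Hamid 1/7; Khalida 2/21; Maysoon 2/21; Yasmin 1/7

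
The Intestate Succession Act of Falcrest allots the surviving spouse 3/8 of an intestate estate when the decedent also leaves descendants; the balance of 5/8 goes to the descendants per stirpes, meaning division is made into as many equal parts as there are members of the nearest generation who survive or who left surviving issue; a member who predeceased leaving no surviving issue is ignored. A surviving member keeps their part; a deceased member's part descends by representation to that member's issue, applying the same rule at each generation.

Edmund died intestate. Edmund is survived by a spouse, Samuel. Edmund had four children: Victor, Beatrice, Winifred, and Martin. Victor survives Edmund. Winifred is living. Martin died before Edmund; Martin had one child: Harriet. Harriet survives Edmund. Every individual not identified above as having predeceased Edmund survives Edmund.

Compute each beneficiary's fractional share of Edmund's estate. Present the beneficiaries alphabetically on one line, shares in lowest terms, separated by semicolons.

Beatrice 5/32; Harriet 5/32; Samuel 3/8; Victor 5/32; Winifred 5/32

Samuel, as surviving spouse, takes 3/8.
The remaining 5/8 passes to Edmund's descendants per stirpes.
The 5/8 is divided into 4 equal shares of 5/32 among Victor, Beatrice, Winifred, Martin.
Victor is living and takes 5/32.
Beatrice is living and takes 5/32.
Winifred is living and takes 5/32.
Martin predeceased; the 5/32 allotted to Martin's branch passes to Martin's issue by representation.
Harriet is the sole taker at this level and receives the full 5/32.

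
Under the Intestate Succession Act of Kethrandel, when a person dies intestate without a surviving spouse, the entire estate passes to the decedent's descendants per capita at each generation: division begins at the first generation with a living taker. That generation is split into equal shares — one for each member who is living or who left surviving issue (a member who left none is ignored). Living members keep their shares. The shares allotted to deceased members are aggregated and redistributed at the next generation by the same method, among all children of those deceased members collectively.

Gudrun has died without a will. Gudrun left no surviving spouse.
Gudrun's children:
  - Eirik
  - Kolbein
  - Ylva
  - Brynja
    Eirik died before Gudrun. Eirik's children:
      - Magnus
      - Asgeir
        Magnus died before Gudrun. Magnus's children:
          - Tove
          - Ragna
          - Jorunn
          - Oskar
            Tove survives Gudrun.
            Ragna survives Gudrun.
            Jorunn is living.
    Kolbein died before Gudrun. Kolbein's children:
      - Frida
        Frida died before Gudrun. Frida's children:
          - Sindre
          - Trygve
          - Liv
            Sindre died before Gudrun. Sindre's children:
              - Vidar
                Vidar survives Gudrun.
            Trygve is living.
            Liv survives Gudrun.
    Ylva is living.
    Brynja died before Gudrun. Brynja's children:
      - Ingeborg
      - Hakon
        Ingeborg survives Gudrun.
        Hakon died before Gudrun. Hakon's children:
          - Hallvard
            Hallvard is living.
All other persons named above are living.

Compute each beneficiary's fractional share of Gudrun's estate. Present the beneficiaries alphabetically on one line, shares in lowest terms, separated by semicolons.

Asgeir 3/20; Hallvard 9/160; Ingeborg 3/20; Jorunn 9/160; Liv 9/160; Oskar 9/160; Ragna 9/160; Tove 9/160; Trygve 9/160; Vidar 9/160; Ylva 1/4

There is no surviving spouse, so the entire estate passes to Gudrun's descendants per capita at each generation.
At generation 1 (Eirik, Kolbein, Ylva, Brynja) there are 4 shares of (1)/4 = 1/4 each.
Living: Ylva — each takes 1/4.
Deceased: Eirik, Kolbein, and Brynja. Their combined 3/4 is pooled and carried to generation 2.
At generation 2 (Magnus, Asgeir, Frida, Ingeborg, Hakon) there are 5 shares of (3/4)/5 = 3/20 each.
Living: Asgeir and Ingeborg — each takes 3/20.
Deceased: Magnus, Frida, and Hakon. Their combined 9/20 is pooled and carried to generation 3.
At generation 3 (Tove, Ragna, Jorunn, Oskar, Sindre, Trygve, Liv, Hallvard) there are 8 shares of (9/20)/8 = 9/160 each.
Living: Tove, Ragna, Jorunn, Oskar, Trygve, Liv, and Hallvard — each takes 9/160.
Deceased: Sindre. That 9/160 share is carried to generation 4.
At generation 4 (Vidar) there are 1 shares of (9/160)/1 = 9/160 each.
Living: Vidar — each takes 9/160.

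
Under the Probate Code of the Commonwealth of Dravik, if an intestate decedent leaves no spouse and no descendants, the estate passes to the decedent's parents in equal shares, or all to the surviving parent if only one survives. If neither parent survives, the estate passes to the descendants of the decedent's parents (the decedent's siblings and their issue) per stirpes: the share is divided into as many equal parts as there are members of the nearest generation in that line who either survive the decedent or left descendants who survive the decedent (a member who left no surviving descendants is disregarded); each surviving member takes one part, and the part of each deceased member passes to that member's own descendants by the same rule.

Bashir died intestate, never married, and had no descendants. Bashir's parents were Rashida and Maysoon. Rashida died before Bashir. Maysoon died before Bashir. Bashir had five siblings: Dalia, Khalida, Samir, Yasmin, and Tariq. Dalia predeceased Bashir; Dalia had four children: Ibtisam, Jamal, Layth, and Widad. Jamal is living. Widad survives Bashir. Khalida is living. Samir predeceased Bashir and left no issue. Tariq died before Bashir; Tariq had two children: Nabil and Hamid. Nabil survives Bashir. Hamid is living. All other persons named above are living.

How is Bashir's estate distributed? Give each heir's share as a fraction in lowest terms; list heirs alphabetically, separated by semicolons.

Hamid 1/8; Ibtisam 1/16; Jamal 1/16; Khalida 1/4; Layth 1/16; Nabil 1/8; Widad 1/16; Yasmin 1/4

Neither parent survives and there are no descendants, so the estate passes to Bashir's siblings and their issue per stirpes.
Samir left no surviving issue, so that branch lapses and is disregarded.
The estate is divided into 4 equal shares of 1/4 among Dalia, Khalida, Yasmin, Tariq.
Dalia predeceased; the 1/4 allotted to Dalia's branch passes to Dalia's issue by representation.
The 1/4 is divided into 4 equal shares of 1/16 among Ibtisam, Jamal, Layth, Widad.
Ibtisam is living and takes 1/16.
Jamal is living and takes 1/16.
Layth is living and takes 1/16.
Widad is living and takes 1/16.
Khalida is living and takes 1/4.
Yasmin is living and takes 1/4.
Tariq predeceased; the 1/4 allotted to Tariq's branch passes to Tariq's issue by representation.
The 1/4 is divided into 2 equal shares of 1/8 among Nabil, Hamid.
Nabil is living and takes 1/8.
Hamid is living and takes 1/8.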